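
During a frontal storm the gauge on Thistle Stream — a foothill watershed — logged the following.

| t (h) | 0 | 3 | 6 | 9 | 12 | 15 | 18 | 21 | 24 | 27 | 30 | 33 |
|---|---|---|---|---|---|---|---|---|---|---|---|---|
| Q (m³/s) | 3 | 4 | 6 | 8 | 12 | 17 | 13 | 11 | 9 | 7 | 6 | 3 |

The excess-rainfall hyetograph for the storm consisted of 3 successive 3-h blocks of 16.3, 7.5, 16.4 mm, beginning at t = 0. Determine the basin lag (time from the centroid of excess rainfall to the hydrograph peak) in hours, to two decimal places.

t_L ≈ 10.49 h

Centroid of excess rainfall: t_c = Σ P_i·t̄_i / ΣP_i = 4.5075 h (block centres at 1.5, 4.5, 7.5 h).
Hydrograph peak occurs at t = 15 h, so basin lag t_L = 15 − 4.5075 = 10.49 h.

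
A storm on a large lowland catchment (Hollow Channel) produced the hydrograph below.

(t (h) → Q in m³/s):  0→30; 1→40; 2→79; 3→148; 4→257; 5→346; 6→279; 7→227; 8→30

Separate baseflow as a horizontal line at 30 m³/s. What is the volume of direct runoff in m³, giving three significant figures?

V ≈ 4.20 × 10^6 m³

Direct-runoff ordinates (Q − Q_b): 0.0, 10.0, 49.0, 118.0, 227.0, 316.0, 249.0, 197.0, 0.0 m³/s.
ΣQ_DR = 1166 m³/s.
With Δt = 1 h = 3600 s, V = ΣQ_DR · Δt = 1166 × 3600 = 4.20 × 10^6 m³.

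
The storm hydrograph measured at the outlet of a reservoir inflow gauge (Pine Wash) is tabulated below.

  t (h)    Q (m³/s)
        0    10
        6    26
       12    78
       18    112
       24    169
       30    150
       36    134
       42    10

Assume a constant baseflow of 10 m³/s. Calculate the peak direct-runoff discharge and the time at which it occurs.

Q_p = 159.0 m³/s at t = 24 h

Subtracting baseflow gives direct-runoff ordinates: 0.0, 16.0, 68.0, 102.0, 159.0, 140.0, 124.0, 0.0 m³/s.
The maximum is 159.0 m³/s, occurring at the reading for t = 24 h.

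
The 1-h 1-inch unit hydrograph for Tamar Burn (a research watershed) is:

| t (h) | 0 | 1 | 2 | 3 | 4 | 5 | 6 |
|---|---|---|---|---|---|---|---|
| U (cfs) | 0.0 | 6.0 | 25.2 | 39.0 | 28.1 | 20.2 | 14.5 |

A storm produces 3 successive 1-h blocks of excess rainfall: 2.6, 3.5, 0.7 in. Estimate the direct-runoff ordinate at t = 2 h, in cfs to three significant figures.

Q ≈ 86.5 cfs

By discrete convolution, Q_j = Σ (P_i / 1 in) · U_{j−i}.
At t = 2 h (j=2): Q = (2.6/1)·25.2 + (3.5/1)·6.0 + (0.7/1)·0.0 = 86.5 cfs.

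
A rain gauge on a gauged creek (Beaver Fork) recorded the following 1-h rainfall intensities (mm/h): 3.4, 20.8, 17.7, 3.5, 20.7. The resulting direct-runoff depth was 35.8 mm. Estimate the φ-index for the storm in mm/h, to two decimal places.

Only the 3 blocks with intensity above φ contribute runoff: 20.8, 17.7, 20.7 mm/h.
Σ(I−φ)·Δt = d  ⇒  (20.8+17.7+20.7 − 3φ)·1 = 35.8
φ = (59.20 − 35.8/1) / 3 = 7.80 mm/h.

φ ≈ 7.80 mm/h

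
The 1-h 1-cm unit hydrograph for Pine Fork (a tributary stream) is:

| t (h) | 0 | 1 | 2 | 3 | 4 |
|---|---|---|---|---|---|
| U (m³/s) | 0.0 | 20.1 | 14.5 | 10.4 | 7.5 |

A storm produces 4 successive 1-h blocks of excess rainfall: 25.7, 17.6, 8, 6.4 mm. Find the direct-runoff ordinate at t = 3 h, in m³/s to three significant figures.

By discrete convolution, Q_j = Σ (P_i / 10 mm) · U_{j−i}.
At t = 3 h (j=3): Q = (25.7/10)·10.4 + (17.6/10)·14.5 + (8/10)·20.1 + (6.4/10)·0.0 = 68.3 m³/s.

Q ≈ 68.3 m³/s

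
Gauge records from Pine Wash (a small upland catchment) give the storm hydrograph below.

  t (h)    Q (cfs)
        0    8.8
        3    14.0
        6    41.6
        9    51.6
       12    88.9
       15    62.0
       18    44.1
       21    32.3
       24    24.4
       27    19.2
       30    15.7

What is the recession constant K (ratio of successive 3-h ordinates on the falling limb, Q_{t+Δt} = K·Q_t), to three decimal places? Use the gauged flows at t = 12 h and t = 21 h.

K ≈ 0.714

Using the recession-limb readings at t = 12 h and t = 21 h: Q falls from 88.9 to 32.3 cfs over 3 intervals.
K = (Q₂/Q₁)^(1/3) = (32.3/88.9)^(1/3) = 0.714.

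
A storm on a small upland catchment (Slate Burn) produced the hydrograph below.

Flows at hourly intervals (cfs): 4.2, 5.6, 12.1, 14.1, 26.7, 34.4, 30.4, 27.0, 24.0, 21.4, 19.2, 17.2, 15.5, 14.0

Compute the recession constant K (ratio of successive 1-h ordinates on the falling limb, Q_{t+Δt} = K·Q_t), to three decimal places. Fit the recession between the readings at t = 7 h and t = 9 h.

K ≈ 0.890

Using the recession-limb readings at t = 7 h and t = 9 h: Q falls from 27.0 to 21.4 cfs over 2 intervals.
K = (Q₂/Q₁)^(1/2) = (21.4/27.0)^(1/2) = 0.890.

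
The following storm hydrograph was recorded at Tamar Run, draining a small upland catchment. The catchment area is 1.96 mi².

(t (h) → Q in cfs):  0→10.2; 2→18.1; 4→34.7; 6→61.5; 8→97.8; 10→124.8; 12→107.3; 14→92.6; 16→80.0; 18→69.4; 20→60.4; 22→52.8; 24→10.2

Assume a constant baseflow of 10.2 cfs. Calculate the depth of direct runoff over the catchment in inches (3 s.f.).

d ≈ 1.09 in

Direct runoff: 0.0, 7.9, 24.5, 51.3, 87.6, 114.6, 97.1, 82.4, 69.8, 59.2, 50.2, 42.6, 0.0 cfs; ΣQ_DR = 687.2 cfs.
V = ΣQ_DR · Δt = 687.2 × 7200 s = 4.948 × 10^6 ft³.
Over A = 1.96 mi², depth = V / A = 1.09 in.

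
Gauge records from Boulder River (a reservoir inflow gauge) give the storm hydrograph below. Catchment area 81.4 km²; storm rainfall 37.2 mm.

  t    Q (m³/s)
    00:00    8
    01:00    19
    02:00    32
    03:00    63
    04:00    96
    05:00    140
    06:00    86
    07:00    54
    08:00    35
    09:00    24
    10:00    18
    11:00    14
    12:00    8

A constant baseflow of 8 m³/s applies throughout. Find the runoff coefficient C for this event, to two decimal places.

ΣQ_DR = 493.0 m³/s; V = ΣQ_DR·Δt = 1.775 × 10^6 m³.
Runoff depth d = V / A = 21.80 mm.
C = d / P = 21.80 / 37.2 = 0.59.

C ≈ 0.59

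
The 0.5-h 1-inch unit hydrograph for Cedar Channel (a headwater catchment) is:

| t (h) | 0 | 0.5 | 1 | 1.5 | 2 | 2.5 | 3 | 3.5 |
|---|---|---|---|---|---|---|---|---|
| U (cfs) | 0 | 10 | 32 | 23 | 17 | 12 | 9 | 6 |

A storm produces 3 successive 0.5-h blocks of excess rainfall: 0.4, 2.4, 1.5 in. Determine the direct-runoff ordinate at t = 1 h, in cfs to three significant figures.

By discrete convolution, Q_j = Σ (P_i / 1 in) · U_{j−i}.
At t = 1 h (j=2): Q = (0.4/1)·32 + (2.4/1)·10 + (1.5/1)·0 = 36.8 cfs.

Q ≈ 36.8 cfs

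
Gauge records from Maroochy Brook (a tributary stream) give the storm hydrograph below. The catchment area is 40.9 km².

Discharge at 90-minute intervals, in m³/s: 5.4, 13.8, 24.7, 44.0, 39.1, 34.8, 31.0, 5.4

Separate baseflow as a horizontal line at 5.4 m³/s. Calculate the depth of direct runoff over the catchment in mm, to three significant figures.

Direct runoff: 0.0, 8.4, 19.3, 38.6, 33.7, 29.4, 25.6, 0.0 m³/s; ΣQ_DR = 155.0 m³/s.
V = ΣQ_DR · Δt = 155.0 × 5400 s = 8.370 × 10^5 m³.
Over A = 40.9 km², depth = V / A = 20.5 mm.

d ≈ 20.5 mm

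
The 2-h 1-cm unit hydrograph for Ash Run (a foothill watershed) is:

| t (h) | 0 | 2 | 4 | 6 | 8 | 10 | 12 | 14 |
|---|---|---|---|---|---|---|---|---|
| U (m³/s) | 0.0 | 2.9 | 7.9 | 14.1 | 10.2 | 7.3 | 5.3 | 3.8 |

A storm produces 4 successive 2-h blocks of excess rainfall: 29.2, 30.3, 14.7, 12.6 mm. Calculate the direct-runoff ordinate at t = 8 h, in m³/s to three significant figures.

By discrete convolution, Q_j = Σ (P_i / 10 mm) · U_{j−i}.
At t = 8 h (j=4): Q = (29.2/10)·10.2 + (30.3/10)·14.1 + (14.7/10)·7.9 + (12.6/10)·2.9 = 87.8 m³/s.

Q ≈ 87.8 m³/s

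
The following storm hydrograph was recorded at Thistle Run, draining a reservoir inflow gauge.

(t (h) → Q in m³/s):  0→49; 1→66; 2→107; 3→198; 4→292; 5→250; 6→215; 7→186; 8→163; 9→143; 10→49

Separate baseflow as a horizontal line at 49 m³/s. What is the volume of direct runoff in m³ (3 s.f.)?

Direct-runoff ordinates (Q − Q_b): 0.0, 17.0, 58.0, 149.0, 243.0, 201.0, 166.0, 137.0, 114.0, 94.0, 0.0 m³/s.
ΣQ_DR = 1179 m³/s.
With Δt = 1 h = 3600 s, V = ΣQ_DR · Δt = 1179 × 3600 = 4.24 × 10^6 m³.

V ≈ 4.24 × 10^6 m³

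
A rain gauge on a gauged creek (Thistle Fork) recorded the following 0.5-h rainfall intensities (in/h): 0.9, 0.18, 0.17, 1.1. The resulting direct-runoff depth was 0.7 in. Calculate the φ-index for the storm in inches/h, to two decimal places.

φ ≈ 0.30 in/h

Only the 2 blocks with intensity above φ contribute runoff: 0.9, 1.1 in/h.
Σ(I−φ)·Δt = d  ⇒  (0.9+1.1 − 2φ)·0.5 = 0.7
φ = (2.000 − 0.7/0.5) / 2 = 0.30 in/h.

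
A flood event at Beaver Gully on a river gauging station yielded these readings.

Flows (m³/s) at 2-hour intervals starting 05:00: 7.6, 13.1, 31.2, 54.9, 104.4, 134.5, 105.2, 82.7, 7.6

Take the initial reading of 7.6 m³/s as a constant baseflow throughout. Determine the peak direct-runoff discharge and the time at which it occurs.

Subtracting baseflow gives direct-runoff ordinates: 0.0, 5.5, 23.6, 47.3, 96.8, 126.9, 97.6, 75.1, 0.0 m³/s.
The maximum is 126.9 m³/s, occurring at the reading for t = 15:00.

Q_p = 126.9 m³/s at t = 15:00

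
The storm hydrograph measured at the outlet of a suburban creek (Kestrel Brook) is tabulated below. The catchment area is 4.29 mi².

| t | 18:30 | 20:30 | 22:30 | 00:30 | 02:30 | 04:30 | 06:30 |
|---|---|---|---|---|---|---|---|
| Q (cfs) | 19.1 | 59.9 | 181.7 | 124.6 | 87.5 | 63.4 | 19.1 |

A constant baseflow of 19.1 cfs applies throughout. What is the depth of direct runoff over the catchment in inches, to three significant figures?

Direct runoff: 0.0, 40.8, 162.6, 105.5, 68.4, 44.3, 0.0 cfs; ΣQ_DR = 421.6 cfs.
V = ΣQ_DR · Δt = 421.6 × 7200 s = 3.036 × 10^6 ft³.
Over A = 4.29 mi², depth = V / A = 0.305 in.

d ≈ 0.305 in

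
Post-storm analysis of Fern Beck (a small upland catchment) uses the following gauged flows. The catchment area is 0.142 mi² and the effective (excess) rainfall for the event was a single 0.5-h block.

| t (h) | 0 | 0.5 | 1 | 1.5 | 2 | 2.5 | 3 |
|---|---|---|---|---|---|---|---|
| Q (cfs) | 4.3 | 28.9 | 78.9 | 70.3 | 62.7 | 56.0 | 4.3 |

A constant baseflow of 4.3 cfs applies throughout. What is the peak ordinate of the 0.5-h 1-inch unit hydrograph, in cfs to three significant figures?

U_p ≈ 49.7 cfs

Direct runoff: 0.0, 24.6, 74.6, 66.0, 58.4, 51.7, 0.0 cfs; ΣQ_DR = 275.3 cfs, peak = 74.6 cfs.
Runoff depth d = ΣQ_DR·Δt / A = 275.3 × 1800 / (0.142 mi²) = 1.502 in.
The 1-inch UH is the DRH scaled by (1 in)/d, so U_p = 74.6 × 1/1.502 = 49.7 cfs.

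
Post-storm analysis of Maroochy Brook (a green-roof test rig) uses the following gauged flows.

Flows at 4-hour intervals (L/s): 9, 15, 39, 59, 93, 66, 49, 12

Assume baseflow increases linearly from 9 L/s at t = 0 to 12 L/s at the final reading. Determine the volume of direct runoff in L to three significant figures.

Direct-runoff ordinates (Q − Q_b): 0.00, 5.57, 29.14, 48.71, 82.29, 54.86, 37.43, 0.00 L/s.
ΣQ_DR = 258.0 L/s.
With Δt = 4 h = 14400 s, V = ΣQ_DR · Δt = 258.0 × 14400 = 3.72 × 10^6 L.

V ≈ 3.72 × 10^6 L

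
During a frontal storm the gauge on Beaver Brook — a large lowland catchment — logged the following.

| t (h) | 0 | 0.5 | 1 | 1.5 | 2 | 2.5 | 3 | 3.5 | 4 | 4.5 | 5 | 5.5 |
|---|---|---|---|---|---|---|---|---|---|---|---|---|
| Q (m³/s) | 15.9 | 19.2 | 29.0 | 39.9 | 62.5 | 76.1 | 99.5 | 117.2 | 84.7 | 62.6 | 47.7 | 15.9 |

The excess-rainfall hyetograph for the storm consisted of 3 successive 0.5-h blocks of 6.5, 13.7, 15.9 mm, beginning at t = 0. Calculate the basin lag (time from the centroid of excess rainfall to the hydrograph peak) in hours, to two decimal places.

t_L ≈ 2.62 h

Centroid of excess rainfall: t_c = Σ P_i·t̄_i / ΣP_i = 0.8802 h (block centres at 0.25, 0.75, 1.25 h).
Hydrograph peak occurs at t = 3.5 h, so basin lag t_L = 3.5 − 0.8802 = 2.62 h.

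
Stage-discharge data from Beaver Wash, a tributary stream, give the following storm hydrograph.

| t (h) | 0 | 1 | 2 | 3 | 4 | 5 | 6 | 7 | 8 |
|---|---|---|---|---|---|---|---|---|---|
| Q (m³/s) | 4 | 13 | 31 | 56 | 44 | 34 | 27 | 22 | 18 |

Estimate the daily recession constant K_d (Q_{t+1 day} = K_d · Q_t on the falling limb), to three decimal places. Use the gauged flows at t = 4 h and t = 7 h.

K_d ≈ 0.004

Between t = 4 h and t = 7 h the flow falls from 44 to 22 m³/s over 3×1 h = 3 h.
Per-interval ratio K = (22/44)^(1/3) = 0.7937; K_d = K^(24/1) = 0.004.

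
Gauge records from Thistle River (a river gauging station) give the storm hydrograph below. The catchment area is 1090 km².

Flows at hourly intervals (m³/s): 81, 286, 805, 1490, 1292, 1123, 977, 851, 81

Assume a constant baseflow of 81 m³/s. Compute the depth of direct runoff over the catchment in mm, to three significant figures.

Direct runoff: 0.0, 205.0, 724.0, 1409.0, 1211.0, 1042.0, 896.0, 770.0, 0.0 m³/s; ΣQ_DR = 6257 m³/s.
V = ΣQ_DR · Δt = 6257 × 3600 s = 2.253 × 10^7 m³.
Over A = 1090 km², depth = V / A = 20.7 mm.

d ≈ 20.7 mm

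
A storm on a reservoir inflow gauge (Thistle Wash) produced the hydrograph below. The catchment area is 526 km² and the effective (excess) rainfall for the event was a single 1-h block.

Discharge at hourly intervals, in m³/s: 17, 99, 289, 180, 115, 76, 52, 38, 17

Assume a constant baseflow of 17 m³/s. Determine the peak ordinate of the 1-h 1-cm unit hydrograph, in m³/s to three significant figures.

U_p ≈ 544 m³/s

Direct runoff: 0.0, 82.0, 272.0, 163.0, 98.0, 59.0, 35.0, 21.0, 0.0 m³/s; ΣQ_DR = 730.0 m³/s, peak = 272.0 m³/s.
Runoff depth d = ΣQ_DR·Δt / A = 730.0 × 3600 / (526 km²) = 4.996 mm.
The 1-cm UH is the DRH scaled by (10 mm)/d, so U_p = 272.0 × 10/4.996 = 544 m³/s.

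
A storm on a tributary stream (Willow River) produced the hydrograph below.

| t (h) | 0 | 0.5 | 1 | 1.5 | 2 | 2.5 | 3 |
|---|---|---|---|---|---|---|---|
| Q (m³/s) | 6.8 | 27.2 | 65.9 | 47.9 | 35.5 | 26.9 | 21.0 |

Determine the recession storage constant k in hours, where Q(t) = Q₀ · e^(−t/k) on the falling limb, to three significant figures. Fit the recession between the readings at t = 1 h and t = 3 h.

On the falling limb, Q drops from 65.9 to 21.0 m³/s between t = 1 h and t = 3 h (Δt = 2 h).
k = −Δt / ln(Q₂/Q₁) = −2 / ln(21.0/65.9) = 1.75 h.

k ≈ 1.75 h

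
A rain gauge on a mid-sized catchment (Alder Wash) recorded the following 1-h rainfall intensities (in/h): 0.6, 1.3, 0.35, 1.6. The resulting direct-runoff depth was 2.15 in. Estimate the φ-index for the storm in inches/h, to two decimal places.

φ ≈ 0.45 in/h

Only the 3 blocks with intensity above φ contribute runoff: 0.6, 1.3, 1.6 in/h.
Σ(I−φ)·Δt = d  ⇒  (0.6+1.3+1.6 − 3φ)·1 = 2.15
φ = (3.500 − 2.15/1) / 3 = 0.45 in/h.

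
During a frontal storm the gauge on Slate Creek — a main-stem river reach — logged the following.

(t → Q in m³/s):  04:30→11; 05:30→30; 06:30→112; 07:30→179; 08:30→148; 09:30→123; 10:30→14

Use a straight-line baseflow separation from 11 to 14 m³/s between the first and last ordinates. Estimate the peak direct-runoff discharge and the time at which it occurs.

Q_p = 166.50 m³/s at t = 07:30

Subtracting baseflow gives direct-runoff ordinates: 0.00, 18.50, 100.00, 166.50, 135.00, 109.50, 0.00 m³/s.
The maximum is 166.50 m³/s, occurring at the reading for t = 07:30.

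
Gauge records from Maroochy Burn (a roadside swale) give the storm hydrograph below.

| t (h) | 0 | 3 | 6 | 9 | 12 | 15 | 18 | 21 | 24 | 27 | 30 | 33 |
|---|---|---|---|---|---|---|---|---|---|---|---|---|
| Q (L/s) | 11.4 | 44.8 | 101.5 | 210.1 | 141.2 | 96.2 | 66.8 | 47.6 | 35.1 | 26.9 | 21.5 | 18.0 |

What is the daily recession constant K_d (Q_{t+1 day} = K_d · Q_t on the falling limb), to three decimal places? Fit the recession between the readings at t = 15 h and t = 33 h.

Between t = 15 h and t = 33 h the flow falls from 96.2 to 18.0 L/s over 6×3 h = 18 h.
Per-interval ratio K = (18.0/96.2)^(1/6) = 0.7563; K_d = K^(24/3) = 0.107.

K_d ≈ 0.107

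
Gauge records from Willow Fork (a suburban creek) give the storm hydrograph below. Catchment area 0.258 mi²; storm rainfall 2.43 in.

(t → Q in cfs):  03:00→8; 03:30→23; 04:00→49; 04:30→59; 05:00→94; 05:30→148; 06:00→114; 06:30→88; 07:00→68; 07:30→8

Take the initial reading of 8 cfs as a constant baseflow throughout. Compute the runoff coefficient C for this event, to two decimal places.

ΣQ_DR = 579.0 cfs; V = ΣQ_DR·Δt = 1.042 × 10^6 ft³.
Runoff depth d = V / A = 1.739 in.
C = d / P = 1.739 / 2.43 = 0.72.

C ≈ 0.72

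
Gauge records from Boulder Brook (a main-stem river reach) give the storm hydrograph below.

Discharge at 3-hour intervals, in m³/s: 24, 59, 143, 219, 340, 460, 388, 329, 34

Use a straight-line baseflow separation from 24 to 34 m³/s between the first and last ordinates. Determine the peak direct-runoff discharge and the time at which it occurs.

Q_p = 429.75 m³/s at t = 15 h

Subtracting baseflow gives direct-runoff ordinates: 0.00, 33.75, 116.50, 191.25, 311.00, 429.75, 356.50, 296.25, 0.00 m³/s.
The maximum is 429.75 m³/s, occurring at the reading for t = 15 h.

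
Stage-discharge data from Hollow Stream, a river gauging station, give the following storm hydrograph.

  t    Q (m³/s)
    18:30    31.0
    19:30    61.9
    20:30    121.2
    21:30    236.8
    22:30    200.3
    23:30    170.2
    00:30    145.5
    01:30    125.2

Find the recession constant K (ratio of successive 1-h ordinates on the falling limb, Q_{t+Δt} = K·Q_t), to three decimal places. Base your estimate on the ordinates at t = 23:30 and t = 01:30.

K ≈ 0.858

Using the recession-limb readings at t = 23:30 and t = 01:30: Q falls from 170.2 to 125.2 m³/s over 2 intervals.
K = (Q₂/Q₁)^(1/2) = (125.2/170.2)^(1/2) = 0.858.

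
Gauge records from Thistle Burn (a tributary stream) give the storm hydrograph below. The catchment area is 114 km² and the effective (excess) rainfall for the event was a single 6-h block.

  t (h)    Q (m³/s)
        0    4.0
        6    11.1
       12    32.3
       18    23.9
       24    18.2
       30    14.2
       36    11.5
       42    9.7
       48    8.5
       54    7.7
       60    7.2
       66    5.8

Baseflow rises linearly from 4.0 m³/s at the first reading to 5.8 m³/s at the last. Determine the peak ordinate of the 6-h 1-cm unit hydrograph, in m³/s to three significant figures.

U_p ≈ 15.5 m³/s

Direct runoff: 0.00, 6.94, 27.97, 19.41, 13.55, 9.38, 6.52, 4.55, 3.19, 2.23, 1.56, 0.00 m³/s; ΣQ_DR = 95.30 m³/s, peak = 27.97 m³/s.
Runoff depth d = ΣQ_DR·Δt / A = 95.30 × 21600 / (114 km²) = 18.06 mm.
The 1-cm UH is the DRH scaled by (10 mm)/d, so U_p = 27.97 × 10/18.06 = 15.5 m³/s.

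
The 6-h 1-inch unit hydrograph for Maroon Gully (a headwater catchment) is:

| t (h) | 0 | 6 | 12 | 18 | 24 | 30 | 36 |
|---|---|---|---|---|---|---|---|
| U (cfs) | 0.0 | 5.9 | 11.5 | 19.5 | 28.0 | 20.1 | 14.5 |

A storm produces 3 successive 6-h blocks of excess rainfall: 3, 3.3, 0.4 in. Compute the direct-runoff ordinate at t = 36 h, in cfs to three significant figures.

By discrete convolution, Q_j = Σ (P_i / 1 in) · U_{j−i}.
At t = 36 h (j=6): Q = (3/1)·14.5 + (3.3/1)·20.1 + (0.4/1)·28.0 = 121 cfs.

Q ≈ 121 cfs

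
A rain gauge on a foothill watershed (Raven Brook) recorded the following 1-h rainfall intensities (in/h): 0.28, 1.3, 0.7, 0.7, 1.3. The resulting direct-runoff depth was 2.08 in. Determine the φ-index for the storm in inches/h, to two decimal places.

Only the 4 blocks with intensity above φ contribute runoff: 1.3, 0.7, 0.7, 1.3 in/h.
Σ(I−φ)·Δt = d  ⇒  (1.3+0.7+0.7+1.3 − 4φ)·1 = 2.08
φ = (4.000 − 2.08/1) / 4 = 0.48 in/h.

φ ≈ 0.48 in/h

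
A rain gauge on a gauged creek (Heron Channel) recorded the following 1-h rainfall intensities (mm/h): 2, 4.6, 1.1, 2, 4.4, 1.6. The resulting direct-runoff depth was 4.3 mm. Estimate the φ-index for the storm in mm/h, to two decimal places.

Only the 2 blocks with intensity above φ contribute runoff: 4.6, 4.4 mm/h.
Σ(I−φ)·Δt = d  ⇒  (4.6+4.4 − 2φ)·1 = 4.3
φ = (9.000 − 4.3/1) / 2 = 2.35 mm/h.

φ ≈ 2.35 mm/h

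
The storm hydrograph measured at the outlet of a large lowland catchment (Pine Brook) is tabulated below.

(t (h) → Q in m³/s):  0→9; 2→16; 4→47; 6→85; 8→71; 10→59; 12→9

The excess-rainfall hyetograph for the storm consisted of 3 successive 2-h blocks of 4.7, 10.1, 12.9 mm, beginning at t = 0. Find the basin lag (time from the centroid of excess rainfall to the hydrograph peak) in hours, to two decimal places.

Centroid of excess rainfall: t_c = Σ P_i·t̄_i / ΣP_i = 3.5921 h (block centres at 1, 3, 5 h).
Hydrograph peak occurs at t = 6 h, so basin lag t_L = 6 − 3.5921 = 2.41 h.

t_L ≈ 2.41 h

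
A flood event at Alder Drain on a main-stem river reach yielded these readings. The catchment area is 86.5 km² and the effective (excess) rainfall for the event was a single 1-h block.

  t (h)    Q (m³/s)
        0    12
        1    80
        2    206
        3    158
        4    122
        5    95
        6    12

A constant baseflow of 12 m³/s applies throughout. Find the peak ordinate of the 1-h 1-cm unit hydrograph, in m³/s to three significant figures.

U_p ≈ 77.6 m³/s

Direct runoff: 0.0, 68.0, 194.0, 146.0, 110.0, 83.0, 0.0 m³/s; ΣQ_DR = 601.0 m³/s, peak = 194.0 m³/s.
Runoff depth d = ΣQ_DR·Δt / A = 601.0 × 3600 / (86.5 km²) = 25.01 mm.
The 1-cm UH is the DRH scaled by (10 mm)/d, so U_p = 194.0 × 10/25.01 = 77.6 m³/s.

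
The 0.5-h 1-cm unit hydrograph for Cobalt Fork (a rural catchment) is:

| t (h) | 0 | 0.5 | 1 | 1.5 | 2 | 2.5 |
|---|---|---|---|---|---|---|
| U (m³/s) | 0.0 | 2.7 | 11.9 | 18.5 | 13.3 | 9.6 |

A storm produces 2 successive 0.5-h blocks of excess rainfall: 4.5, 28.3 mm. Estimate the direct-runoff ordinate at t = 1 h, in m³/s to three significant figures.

By discrete convolution, Q_j = Σ (P_i / 10 mm) · U_{j−i}.
At t = 1 h (j=2): Q = (4.5/10)·11.9 + (28.3/10)·2.7 = 13.0 m³/s.

Q ≈ 13.0 m³/s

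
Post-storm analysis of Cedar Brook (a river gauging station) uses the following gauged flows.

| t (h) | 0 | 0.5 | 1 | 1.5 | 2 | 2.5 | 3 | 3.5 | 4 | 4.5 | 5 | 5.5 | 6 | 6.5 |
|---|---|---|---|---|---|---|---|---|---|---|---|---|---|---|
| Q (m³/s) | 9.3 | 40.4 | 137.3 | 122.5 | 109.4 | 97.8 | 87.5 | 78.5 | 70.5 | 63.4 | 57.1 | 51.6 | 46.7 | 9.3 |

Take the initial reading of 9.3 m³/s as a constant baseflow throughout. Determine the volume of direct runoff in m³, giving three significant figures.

V ≈ 1.53 × 10^6 m³

Direct-runoff ordinates (Q − Q_b): 0.0, 31.1, 128.0, 113.2, 100.1, 88.5, 78.2, 69.2, 61.2, 54.1, 47.8, 42.3, 37.4, 0.0 m³/s.
ΣQ_DR = 851.1 m³/s.
With Δt = 0.5 h = 1800 s, V = ΣQ_DR · Δt = 851.1 × 1800 = 1.53 × 10^6 m³.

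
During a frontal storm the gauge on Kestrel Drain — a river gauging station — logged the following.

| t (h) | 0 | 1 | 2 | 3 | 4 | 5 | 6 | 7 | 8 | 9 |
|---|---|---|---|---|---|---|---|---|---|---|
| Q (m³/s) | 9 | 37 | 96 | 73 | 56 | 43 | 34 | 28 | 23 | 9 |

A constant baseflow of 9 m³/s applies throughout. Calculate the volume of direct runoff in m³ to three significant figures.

V ≈ 1.14 × 10^6 m³

Direct-runoff ordinates (Q − Q_b): 0.0, 28.0, 87.0, 64.0, 47.0, 34.0, 25.0, 19.0, 14.0, 0.0 m³/s.
ΣQ_DR = 318.0 m³/s.
With Δt = 1 h = 3600 s, V = ΣQ_DR · Δt = 318.0 × 3600 = 1.14 × 10^6 m³.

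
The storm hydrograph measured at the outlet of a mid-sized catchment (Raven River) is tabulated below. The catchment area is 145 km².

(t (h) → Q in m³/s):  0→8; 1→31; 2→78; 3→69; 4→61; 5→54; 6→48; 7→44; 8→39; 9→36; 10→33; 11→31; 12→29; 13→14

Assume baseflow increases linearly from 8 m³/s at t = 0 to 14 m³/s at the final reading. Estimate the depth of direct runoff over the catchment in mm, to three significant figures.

Direct runoff: 0.00, 22.54, 69.08, 59.62, 51.15, 43.69, 37.23, 32.77, 27.31, 23.85, 20.38, 17.92, 15.46, 0.00 m³/s; ΣQ_DR = 421.0 m³/s.
V = ΣQ_DR · Δt = 421.0 × 3600 s = 1.516 × 10^6 m³.
Over A = 145 km², depth = V / A = 10.5 mm.

d ≈ 10.5 mm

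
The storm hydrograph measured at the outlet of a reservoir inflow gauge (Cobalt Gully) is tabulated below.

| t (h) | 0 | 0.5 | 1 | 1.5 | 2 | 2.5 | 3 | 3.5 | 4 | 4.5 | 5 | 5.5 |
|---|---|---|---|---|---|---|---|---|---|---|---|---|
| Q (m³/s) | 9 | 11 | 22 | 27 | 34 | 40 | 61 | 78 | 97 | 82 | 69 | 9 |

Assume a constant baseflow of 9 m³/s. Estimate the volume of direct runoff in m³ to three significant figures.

Direct-runoff ordinates (Q − Q_b): 0.0, 2.0, 13.0, 18.0, 25.0, 31.0, 52.0, 69.0, 88.0, 73.0, 60.0, 0.0 m³/s.
ΣQ_DR = 431.0 m³/s.
With Δt = 0.5 h = 1800 s, V = ΣQ_DR · Δt = 431.0 × 1800 = 7.76 × 10^5 m³.

V ≈ 7.76 × 10^5 m³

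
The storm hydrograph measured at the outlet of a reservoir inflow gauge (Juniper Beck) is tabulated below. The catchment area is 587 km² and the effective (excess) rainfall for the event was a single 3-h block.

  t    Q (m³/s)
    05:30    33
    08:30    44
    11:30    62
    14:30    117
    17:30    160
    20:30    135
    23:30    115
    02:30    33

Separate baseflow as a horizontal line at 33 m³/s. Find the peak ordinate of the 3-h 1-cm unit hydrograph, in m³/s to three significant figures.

U_p ≈ 159 m³/s

Direct runoff: 0.0, 11.0, 29.0, 84.0, 127.0, 102.0, 82.0, 0.0 m³/s; ΣQ_DR = 435.0 m³/s, peak = 127.0 m³/s.
Runoff depth d = ΣQ_DR·Δt / A = 435.0 × 10800 / (587 km²) = 8.003 mm.
The 1-cm UH is the DRH scaled by (10 mm)/d, so U_p = 127.0 × 10/8.003 = 159 m³/s.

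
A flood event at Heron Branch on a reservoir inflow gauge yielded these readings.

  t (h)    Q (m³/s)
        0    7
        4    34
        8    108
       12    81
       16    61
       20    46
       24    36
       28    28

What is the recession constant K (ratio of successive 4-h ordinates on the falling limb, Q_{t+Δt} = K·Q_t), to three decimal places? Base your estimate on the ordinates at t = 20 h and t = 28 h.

Using the recession-limb readings at t = 20 h and t = 28 h: Q falls from 46 to 28 m³/s over 2 intervals.
K = (Q₂/Q₁)^(1/2) = (28/46)^(1/2) = 0.780.

K ≈ 0.780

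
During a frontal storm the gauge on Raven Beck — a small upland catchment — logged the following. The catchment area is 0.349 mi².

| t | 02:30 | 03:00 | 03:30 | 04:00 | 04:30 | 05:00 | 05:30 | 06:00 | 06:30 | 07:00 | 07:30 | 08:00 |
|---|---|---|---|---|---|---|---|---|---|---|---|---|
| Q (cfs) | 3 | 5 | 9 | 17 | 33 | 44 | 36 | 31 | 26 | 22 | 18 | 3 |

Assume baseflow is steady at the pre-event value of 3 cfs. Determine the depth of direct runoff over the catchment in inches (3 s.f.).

Direct runoff: 0.0, 2.0, 6.0, 14.0, 30.0, 41.0, 33.0, 28.0, 23.0, 19.0, 15.0, 0.0 cfs; ΣQ_DR = 211.0 cfs.
V = ΣQ_DR · Δt = 211.0 × 1800 s = 3.798 × 10^5 ft³.
Over A = 0.349 mi², depth = V / A = 0.468 in.

d ≈ 0.468 in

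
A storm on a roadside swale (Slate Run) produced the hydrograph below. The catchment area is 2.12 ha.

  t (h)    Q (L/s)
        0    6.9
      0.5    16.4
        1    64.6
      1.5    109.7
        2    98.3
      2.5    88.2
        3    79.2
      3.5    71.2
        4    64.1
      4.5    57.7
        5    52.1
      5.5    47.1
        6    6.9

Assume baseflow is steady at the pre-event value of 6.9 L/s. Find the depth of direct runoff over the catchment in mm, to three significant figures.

Direct runoff: 0.0, 9.5, 57.7, 102.8, 91.4, 81.3, 72.3, 64.3, 57.2, 50.8, 45.2, 40.2, 0.0 L/s; ΣQ_DR = 672.7 L/s.
V = ΣQ_DR · Δt = 672.7 × 1800 s = 1.211 × 10^6 L.
Over A = 2.12 ha, depth = V / A = 57.1 mm.

d ≈ 57.1 mm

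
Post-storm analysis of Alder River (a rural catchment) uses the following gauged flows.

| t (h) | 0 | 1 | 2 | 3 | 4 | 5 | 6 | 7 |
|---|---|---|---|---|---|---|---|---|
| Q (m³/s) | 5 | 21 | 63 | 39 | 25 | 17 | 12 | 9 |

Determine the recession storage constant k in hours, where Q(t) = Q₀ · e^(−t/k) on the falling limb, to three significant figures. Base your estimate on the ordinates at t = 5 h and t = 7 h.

On the falling limb, Q drops from 17 to 9 m³/s between t = 5 h and t = 7 h (Δt = 2 h).
k = −Δt / ln(Q₂/Q₁) = −2 / ln(9/17) = 3.14 h.

k ≈ 3.14 h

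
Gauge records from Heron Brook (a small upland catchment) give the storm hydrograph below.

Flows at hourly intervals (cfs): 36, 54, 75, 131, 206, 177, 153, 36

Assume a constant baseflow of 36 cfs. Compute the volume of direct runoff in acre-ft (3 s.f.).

V ≈ 47.9 acre-ft

Direct-runoff ordinates (Q − Q_b): 0.0, 18.0, 39.0, 95.0, 170.0, 141.0, 117.0, 0.0 cfs.
ΣQ_DR = 580.0 cfs.
With Δt = 1 h = 3600 s, V = ΣQ_DR · Δt = 580.0 × 3600 = 2.09 × 10^6 ft³ = 47.9 acre-ft.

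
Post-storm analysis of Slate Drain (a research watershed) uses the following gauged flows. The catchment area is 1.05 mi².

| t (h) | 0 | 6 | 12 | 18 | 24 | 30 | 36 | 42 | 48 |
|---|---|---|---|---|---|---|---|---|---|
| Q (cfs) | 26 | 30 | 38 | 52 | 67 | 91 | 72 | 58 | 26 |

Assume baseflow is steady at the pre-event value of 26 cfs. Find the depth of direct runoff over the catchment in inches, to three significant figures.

d ≈ 2.00 in

Direct runoff: 0.0, 4.0, 12.0, 26.0, 41.0, 65.0, 46.0, 32.0, 0.0 cfs; ΣQ_DR = 226.0 cfs.
V = ΣQ_DR · Δt = 226.0 × 21600 s = 4.882 × 10^6 ft³.
Over A = 1.05 mi², depth = V / A = 2.00 in.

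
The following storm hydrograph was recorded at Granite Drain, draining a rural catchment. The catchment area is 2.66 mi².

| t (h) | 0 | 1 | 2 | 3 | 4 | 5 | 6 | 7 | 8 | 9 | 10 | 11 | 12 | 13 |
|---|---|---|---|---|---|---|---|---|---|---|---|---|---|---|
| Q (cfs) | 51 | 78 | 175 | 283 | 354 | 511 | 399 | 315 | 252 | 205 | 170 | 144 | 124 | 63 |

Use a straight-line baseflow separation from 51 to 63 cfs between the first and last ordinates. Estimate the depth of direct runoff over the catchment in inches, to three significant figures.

d ≈ 1.36 in

Direct runoff: 0.00, 26.08, 122.15, 229.23, 299.31, 455.38, 342.46, 257.54, 193.62, 145.69, 109.77, 82.85, 61.92, 0.00 cfs; ΣQ_DR = 2326 cfs.
V = ΣQ_DR · Δt = 2326 × 3600 s = 8.374 × 10^6 ft³.
Over A = 2.66 mi², depth = V / A = 1.36 in.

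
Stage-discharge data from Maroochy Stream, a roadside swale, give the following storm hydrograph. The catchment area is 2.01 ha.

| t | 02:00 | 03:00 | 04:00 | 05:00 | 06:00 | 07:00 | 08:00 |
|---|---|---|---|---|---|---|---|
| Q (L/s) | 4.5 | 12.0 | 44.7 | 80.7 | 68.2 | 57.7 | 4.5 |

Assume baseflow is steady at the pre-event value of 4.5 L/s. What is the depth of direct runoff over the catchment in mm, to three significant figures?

d ≈ 43.1 mm

Direct runoff: 0.0, 7.5, 40.2, 76.2, 63.7, 53.2, 0.0 L/s; ΣQ_DR = 240.8 L/s.
V = ΣQ_DR · Δt = 240.8 × 3600 s = 8.669 × 10^5 L.
Over A = 2.01 ha, depth = V / A = 43.1 mm.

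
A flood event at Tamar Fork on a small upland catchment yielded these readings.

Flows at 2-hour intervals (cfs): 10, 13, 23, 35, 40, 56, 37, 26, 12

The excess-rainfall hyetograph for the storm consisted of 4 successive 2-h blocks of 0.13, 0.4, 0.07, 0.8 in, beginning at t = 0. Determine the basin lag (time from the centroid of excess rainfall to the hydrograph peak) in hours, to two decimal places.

Centroid of excess rainfall: t_c = Σ P_i·t̄_i / ΣP_i = 5.2000 h (block centres at 1, 3, 5, 7 h).
Hydrograph peak occurs at t = 10 h, so basin lag t_L = 10 − 5.2000 = 4.80 h.

t_L ≈ 4.80 h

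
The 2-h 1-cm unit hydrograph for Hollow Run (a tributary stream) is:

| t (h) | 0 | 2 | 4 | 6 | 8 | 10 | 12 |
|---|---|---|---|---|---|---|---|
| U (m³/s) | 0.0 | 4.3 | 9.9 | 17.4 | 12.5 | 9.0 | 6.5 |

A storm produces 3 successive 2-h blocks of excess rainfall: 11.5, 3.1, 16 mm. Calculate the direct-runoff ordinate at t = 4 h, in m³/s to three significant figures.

Q ≈ 12.7 m³/s

By discrete convolution, Q_j = Σ (P_i / 10 mm) · U_{j−i}.
At t = 4 h (j=2): Q = (11.5/10)·9.9 + (3.1/10)·4.3 + (16/10)·0.0 = 12.7 m³/s.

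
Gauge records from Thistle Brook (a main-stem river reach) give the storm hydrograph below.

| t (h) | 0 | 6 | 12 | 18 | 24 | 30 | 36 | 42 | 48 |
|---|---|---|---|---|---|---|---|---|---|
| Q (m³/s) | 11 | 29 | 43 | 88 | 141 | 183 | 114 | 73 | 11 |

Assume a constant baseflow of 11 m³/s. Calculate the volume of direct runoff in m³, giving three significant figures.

V ≈ 1.28 × 10^7 m³

Direct-runoff ordinates (Q − Q_b): 0.0, 18.0, 32.0, 77.0, 130.0, 172.0, 103.0, 62.0, 0.0 m³/s.
ΣQ_DR = 594.0 m³/s.
With Δt = 6 h = 21600 s, V = ΣQ_DR · Δt = 594.0 × 21600 = 1.28 × 10^7 m³.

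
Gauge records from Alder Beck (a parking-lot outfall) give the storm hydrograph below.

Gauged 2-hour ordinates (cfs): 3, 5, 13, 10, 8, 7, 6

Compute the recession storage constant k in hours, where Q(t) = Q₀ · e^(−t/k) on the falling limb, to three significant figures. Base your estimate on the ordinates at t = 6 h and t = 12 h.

On the falling limb, Q drops from 10 to 6 cfs between t = 6 h and t = 12 h (Δt = 6 h).
k = −Δt / ln(Q₂/Q₁) = −6 / ln(6/10) = 11.7 h.

k ≈ 11.7 h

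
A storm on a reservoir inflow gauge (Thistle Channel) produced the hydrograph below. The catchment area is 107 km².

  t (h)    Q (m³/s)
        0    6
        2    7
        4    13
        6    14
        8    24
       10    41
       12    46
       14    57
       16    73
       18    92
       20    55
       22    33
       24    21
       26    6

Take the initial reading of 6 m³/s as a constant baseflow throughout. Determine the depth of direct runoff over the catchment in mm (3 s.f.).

Direct runoff: 0.0, 1.0, 7.0, 8.0, 18.0, 35.0, 40.0, 51.0, 67.0, 86.0, 49.0, 27.0, 15.0, 0.0 m³/s; ΣQ_DR = 404.0 m³/s.
V = ΣQ_DR · Δt = 404.0 × 7200 s = 2.909 × 10^6 m³.
Over A = 107 km², depth = V / A = 27.2 mm.

d ≈ 27.2 mm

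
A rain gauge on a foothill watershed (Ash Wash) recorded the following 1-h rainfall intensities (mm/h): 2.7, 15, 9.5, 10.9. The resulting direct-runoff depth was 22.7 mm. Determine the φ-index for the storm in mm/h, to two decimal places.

Only the 3 blocks with intensity above φ contribute runoff: 15, 9.5, 10.9 mm/h.
Σ(I−φ)·Δt = d  ⇒  (15+9.5+10.9 − 3φ)·1 = 22.7
φ = (35.40 − 22.7/1) / 3 = 4.23 mm/h.

φ ≈ 4.23 mm/h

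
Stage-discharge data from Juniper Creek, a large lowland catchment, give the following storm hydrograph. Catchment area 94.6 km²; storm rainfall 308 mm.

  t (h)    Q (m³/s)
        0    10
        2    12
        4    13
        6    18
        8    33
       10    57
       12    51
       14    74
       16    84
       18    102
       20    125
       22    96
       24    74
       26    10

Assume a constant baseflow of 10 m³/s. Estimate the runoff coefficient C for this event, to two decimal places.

C ≈ 0.15

ΣQ_DR = 619.0 m³/s; V = ΣQ_DR·Δt = 4.457 × 10^6 m³.
Runoff depth d = V / A = 47.11 mm.
C = d / P = 47.11 / 308 = 0.15.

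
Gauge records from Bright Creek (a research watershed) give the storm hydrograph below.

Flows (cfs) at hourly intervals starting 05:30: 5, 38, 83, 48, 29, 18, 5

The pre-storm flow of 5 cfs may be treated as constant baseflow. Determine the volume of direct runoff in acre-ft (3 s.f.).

Direct-runoff ordinates (Q − Q_b): 0.0, 33.0, 78.0, 43.0, 24.0, 13.0, 0.0 cfs.
ΣQ_DR = 191.0 cfs.
With Δt = 1 h = 3600 s, V = ΣQ_DR · Δt = 191.0 × 3600 = 6.88 × 10^5 ft³ = 15.8 acre-ft.

V ≈ 15.8 acre-ft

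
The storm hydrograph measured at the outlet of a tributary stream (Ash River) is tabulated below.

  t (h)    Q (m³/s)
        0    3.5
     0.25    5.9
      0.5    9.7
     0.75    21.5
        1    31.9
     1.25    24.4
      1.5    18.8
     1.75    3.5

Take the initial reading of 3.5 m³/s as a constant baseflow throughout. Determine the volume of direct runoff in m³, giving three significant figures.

V ≈ 82100 m³

Direct-runoff ordinates (Q − Q_b): 0.0, 2.4, 6.2, 18.0, 28.4, 20.9, 15.3, 0.0 m³/s.
ΣQ_DR = 91.20 m³/s.
With Δt = 0.25 h = 900 s, V = ΣQ_DR · Δt = 91.20 × 900 = 82100 m³.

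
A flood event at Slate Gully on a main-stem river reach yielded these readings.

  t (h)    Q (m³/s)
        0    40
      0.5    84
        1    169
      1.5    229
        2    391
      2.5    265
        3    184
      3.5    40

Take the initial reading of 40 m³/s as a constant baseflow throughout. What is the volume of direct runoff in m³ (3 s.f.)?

Direct-runoff ordinates (Q − Q_b): 0.0, 44.0, 129.0, 189.0, 351.0, 225.0, 144.0, 0.0 m³/s.
ΣQ_DR = 1082 m³/s.
With Δt = 0.5 h = 1800 s, V = ΣQ_DR · Δt = 1082 × 1800 = 1.95 × 10^6 m³.

V ≈ 1.95 × 10^6 m³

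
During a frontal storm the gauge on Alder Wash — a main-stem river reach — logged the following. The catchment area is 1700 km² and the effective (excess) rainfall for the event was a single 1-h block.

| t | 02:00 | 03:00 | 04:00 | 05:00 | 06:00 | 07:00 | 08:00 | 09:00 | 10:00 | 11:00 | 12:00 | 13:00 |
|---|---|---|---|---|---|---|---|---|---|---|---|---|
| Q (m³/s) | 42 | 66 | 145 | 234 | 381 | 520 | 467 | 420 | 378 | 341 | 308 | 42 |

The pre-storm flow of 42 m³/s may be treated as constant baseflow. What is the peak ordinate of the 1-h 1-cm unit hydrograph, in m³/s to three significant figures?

Direct runoff: 0.0, 24.0, 103.0, 192.0, 339.0, 478.0, 425.0, 378.0, 336.0, 299.0, 266.0, 0.0 m³/s; ΣQ_DR = 2840 m³/s, peak = 478.0 m³/s.
Runoff depth d = ΣQ_DR·Δt / A = 2840 × 3600 / (1700 km²) = 6.014 mm.
The 1-cm UH is the DRH scaled by (10 mm)/d, so U_p = 478.0 × 10/6.014 = 795 m³/s.

U_p ≈ 795 m³/s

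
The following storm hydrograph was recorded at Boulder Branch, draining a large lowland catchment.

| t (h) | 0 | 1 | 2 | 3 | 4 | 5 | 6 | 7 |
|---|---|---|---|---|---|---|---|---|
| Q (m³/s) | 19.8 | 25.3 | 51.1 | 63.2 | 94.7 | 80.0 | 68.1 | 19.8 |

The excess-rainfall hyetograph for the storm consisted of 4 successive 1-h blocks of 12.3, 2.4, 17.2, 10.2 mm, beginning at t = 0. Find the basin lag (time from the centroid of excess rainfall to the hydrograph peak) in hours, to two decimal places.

t_L ≈ 1.90 h

Centroid of excess rainfall: t_c = Σ P_i·t̄_i / ΣP_i = 2.1010 h (block centres at 0.5, 1.5, 2.5, 3.5 h).
Hydrograph peak occurs at t = 4 h, so basin lag t_L = 4 − 2.1010 = 1.90 h.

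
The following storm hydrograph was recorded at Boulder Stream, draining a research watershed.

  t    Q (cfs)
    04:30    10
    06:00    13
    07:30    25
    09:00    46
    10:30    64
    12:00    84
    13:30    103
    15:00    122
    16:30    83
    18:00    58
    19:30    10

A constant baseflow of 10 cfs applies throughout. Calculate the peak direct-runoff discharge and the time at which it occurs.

Subtracting baseflow gives direct-runoff ordinates: 0.0, 3.0, 15.0, 36.0, 54.0, 74.0, 93.0, 112.0, 73.0, 48.0, 0.0 cfs.
The maximum is 112.0 cfs, occurring at the reading for t = 15:00.

Q_p = 112.0 cfs at t = 15:00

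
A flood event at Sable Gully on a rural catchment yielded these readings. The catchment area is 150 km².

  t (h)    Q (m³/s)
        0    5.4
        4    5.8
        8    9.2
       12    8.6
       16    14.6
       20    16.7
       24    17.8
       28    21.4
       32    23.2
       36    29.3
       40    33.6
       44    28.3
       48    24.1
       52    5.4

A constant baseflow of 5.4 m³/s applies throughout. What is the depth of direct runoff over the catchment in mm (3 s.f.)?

Direct runoff: 0.0, 0.4, 3.8, 3.2, 9.2, 11.3, 12.4, 16.0, 17.8, 23.9, 28.2, 22.9, 18.7, 0.0 m³/s; ΣQ_DR = 167.8 m³/s.
V = ΣQ_DR · Δt = 167.8 × 14400 s = 2.416 × 10^6 m³.
Over A = 150 km², depth = V / A = 16.1 mm.

d ≈ 16.1 mm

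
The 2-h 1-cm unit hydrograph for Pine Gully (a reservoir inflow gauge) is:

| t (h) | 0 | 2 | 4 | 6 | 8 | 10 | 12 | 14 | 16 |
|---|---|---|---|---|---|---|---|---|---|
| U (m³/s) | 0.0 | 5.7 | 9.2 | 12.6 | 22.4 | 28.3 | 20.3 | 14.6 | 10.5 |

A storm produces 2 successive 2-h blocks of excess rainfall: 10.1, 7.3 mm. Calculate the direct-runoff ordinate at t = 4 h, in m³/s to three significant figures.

By discrete convolution, Q_j = Σ (P_i / 10 mm) · U_{j−i}.
At t = 4 h (j=2): Q = (10.1/10)·9.2 + (7.3/10)·5.7 = 13.5 m³/s.

Q ≈ 13.5 m³/s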